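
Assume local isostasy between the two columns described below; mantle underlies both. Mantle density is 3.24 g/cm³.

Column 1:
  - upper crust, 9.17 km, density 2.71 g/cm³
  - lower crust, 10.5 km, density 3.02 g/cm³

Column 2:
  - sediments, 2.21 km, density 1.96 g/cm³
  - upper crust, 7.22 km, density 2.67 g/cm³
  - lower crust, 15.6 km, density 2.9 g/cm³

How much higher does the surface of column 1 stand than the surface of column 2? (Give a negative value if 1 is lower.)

−1.57 km

For any compensation level in the mantle, the mantle terms cancel and isostasy reduces to e = (Σt_1 − Σt_2) − (Σ(ρt)_1 − Σ(ρt)_2) / ρ_m.
Σt_1 = 19.67 km; Σt_2 = 25.03 km; Σ(ρt)_1 = 56.5607; Σ(ρt)_2 = 68.849 (in km·g/cm³).
e = (19.67 − 25.03) − (56.5607 − 68.849) / 3.24 = −1.57 km.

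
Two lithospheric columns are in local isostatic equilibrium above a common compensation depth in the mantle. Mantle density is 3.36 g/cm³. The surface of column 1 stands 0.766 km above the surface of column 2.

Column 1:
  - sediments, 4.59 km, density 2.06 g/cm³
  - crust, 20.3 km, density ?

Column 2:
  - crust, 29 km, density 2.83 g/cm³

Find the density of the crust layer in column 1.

2.77 g/cm³

Take the compensation level at the base of the deeper column (depth z_c below the surface of column 1) and equate Σ ρ_i t_i down to z_c; mantle fills any gap and the z_c terms cancel.
Column 1: 4.59×2.06 + 20.3×ρ + (z_c − 24.89)×3.36
Column 2: 0.766×0 + 29×2.83 + (z_c − 0.766 − 29)×3.36
The z_c×3.36 term appears on both sides and cancels. Collect the known terms of each column as K = Σ(ρt)_known − 3.36 × (depth of known layers): K_1 = 9.4554 − 3.36×24.89 = −74.175; K_2 = 82.07 − 3.36×(0.766 + 29) = −17.94376.
Balance: K_1 + 20.3×ρ = K_2, so ρ = (K_2 − K_1)/20.3 = 56.2312/20.3 = 2.77 g/cm³.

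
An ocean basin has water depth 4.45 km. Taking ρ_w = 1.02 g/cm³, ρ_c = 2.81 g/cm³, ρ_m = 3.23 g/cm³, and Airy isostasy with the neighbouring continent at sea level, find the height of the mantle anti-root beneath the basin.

By Archimedes' principle applied to the lithosphere: replacing crust with seawater at the top is compensated by replacing crust with mantle at the base: d (ρ_c − ρ_w) = a (ρ_m − ρ_c).
a = d (ρ_c − ρ_w)/(ρ_m − ρ_c) = 4.45 km × 1.79/0.42 = 19 km.

19 km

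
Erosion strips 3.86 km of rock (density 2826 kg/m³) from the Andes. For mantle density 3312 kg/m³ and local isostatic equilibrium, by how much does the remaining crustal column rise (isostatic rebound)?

3.29 km

Unloading: uplift u = e ρ_c/ρ_m = 3.86 km × 2826/3312 = 3.29 km.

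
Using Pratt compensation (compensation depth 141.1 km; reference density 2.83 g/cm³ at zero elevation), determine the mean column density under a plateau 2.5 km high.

Pratt balance: ρ_ref D = ρ (D + h).
ρ = ρ_ref D/(D + h) = 2.83 × 141.1 km/(141.1 km + 2.5 km) = 2.78 g/cm³.

2.78 g/cm³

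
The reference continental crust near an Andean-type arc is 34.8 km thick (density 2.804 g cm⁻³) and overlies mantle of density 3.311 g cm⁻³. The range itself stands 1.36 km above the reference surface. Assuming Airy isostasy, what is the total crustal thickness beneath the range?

43.7 km

Root depth r = h ρ_c / (ρ_m − ρ_c) = 1.36 km × 2.804 / 0.507 = 7.522 km.
Total thickness = T + h + r = 34.8 km + 1.36 km + 7.522 km = 43.7 km.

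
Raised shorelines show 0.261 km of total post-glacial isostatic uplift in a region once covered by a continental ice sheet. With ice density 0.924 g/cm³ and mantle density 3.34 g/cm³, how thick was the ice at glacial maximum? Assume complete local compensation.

0.943 km

u = t ρ_ice/ρ_m → t = u ρ_m/ρ_ice = 0.261 km × 3.34/0.924 = 0.943 km.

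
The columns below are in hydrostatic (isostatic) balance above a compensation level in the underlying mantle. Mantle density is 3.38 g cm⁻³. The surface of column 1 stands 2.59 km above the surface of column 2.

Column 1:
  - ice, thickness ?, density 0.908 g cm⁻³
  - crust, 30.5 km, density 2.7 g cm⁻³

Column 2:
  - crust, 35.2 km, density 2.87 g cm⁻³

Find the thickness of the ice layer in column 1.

Take the compensation level at the base of the deeper column (depth z_c below the surface of column 1) and equate Σ ρ_i t_i down to z_c; mantle fills any gap and the z_c terms cancel.
Column 1: x×0.908 + 30.5×2.7 + (z_c − 30.5 − x)×3.38
Column 2: 2.59×0 + 35.2×2.87 + (z_c − 2.59 − 35.2)×3.38
The z_c×3.38 term appears on both sides and cancels. Collect the known terms of each column as K = Σ(ρt)_known − 3.38 × (depth of known layers): K_1 = 82.35 − 3.38×30.5 = −20.74; K_2 = 101.024 − 3.38×(2.59 + 35.2) = −26.7062.
Balance: K_1 − x×(3.38 − 0.908) = K_2, so x = (K_1 − K_2)/(3.38 − 0.908) = 5.9662/2.472 = 2.41 km.

2.41 km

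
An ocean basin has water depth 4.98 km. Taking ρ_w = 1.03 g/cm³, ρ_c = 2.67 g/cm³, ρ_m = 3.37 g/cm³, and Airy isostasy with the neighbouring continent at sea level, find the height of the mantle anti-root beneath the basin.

Balancing pressure at the compensation depth: replacing crust with seawater at the top is compensated by replacing crust with mantle at the base: d (ρ_c − ρ_w) = a (ρ_m − ρ_c).
a = d (ρ_c − ρ_w)/(ρ_m − ρ_c) = 4.98 km × 1.64/0.7 = 11.7 km.

11.7 km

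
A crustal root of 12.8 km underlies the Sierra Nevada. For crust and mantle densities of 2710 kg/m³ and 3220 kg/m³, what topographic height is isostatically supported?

In Airy isostatic equilibrium: ρ_c h = (ρ_m − ρ_c) r.
h = r (ρ_m − ρ_c) / ρ_c = 12.8 km × (3220 − 2710) / 2710 = 2.41 km.

2.41 km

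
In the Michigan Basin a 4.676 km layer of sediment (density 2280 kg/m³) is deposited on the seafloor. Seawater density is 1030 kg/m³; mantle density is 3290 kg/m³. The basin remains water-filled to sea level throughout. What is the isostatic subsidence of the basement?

2.59 km

Submarine loading: the sediment displaces seawater, and the subsidence is in turn flooded, so s (ρ_m − ρ_w) = t (ρ_sed − ρ_w).
s = 4.676 km × (2280 − 1030) / (3290 − 1030) = 2.59 km.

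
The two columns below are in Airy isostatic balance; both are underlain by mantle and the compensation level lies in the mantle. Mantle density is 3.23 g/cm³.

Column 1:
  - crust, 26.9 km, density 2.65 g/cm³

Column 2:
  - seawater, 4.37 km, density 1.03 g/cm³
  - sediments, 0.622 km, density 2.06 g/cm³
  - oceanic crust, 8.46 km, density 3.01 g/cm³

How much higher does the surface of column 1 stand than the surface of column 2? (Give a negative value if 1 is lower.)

1.05 km

For any compensation level in the mantle, the mantle terms cancel and isostasy reduces to e = (Σt_1 − Σt_2) − (Σ(ρt)_1 − Σ(ρt)_2) / ρ_m.
Σt_1 = 26.9 km; Σt_2 = 13.452 km; Σ(ρt)_1 = 71.285; Σ(ρt)_2 = 31.24702 (in km·g/cm³).
e = (26.9 − 13.452) − (71.285 − 31.24702) / 3.23 = 1.05 km.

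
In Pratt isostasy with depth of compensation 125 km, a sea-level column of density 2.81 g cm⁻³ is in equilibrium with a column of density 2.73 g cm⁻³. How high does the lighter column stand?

ρ_ref D = ρ (D + h) → h = D (ρ_ref − ρ)/ρ.
h = 125 km × (2.81 − 2.73)/2.73 = 3.66 km.

3.66 km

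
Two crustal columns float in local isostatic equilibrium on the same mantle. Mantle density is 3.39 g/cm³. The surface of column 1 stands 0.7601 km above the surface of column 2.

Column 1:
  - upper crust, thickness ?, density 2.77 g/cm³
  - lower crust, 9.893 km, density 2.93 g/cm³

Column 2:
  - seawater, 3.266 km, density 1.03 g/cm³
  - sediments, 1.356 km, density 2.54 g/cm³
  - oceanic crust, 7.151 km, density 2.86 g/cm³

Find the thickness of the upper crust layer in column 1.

Take the compensation level at the base of the deeper column (depth z_c below the surface of column 1) and equate Σ ρ_i t_i down to z_c; mantle fills any gap and the z_c terms cancel.
Column 1: x×2.77 + 9.893×2.93 + (z_c − 9.893 − x)×3.39
Column 2: 0.7601×0 + 3.266×1.03 + 1.356×2.54 + 7.151×2.86 + (z_c − 0.7601 − 11.773)×3.39
The z_c×3.39 term appears on both sides and cancels. Collect the known terms of each column as K = Σ(ρt)_known − 3.39 × (depth of known layers): K_1 = 28.98649 − 3.39×9.893 = −4.55078; K_2 = 27.26008 − 3.39×(0.7601 + 11.773) = −15.227129.
Balance: K_1 − x×(3.39 − 2.77) = K_2, so x = (K_1 − K_2)/(3.39 − 2.77) = 10.6763/0.62 = 17.2 km.

17.2 km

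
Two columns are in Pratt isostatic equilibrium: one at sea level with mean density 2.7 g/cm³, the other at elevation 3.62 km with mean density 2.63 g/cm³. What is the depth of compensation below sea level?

ρ_ref D = ρ (D + h) → D (ρ_ref − ρ) = ρ h.
D = ρ h/(ρ_ref − ρ) = 2.63 × 3.62 km/(2.7 − 2.63) = 136 km.

136 km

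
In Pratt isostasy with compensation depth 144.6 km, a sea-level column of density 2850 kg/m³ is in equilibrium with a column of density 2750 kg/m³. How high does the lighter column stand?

ρ_ref D = ρ (D + h) → h = D (ρ_ref − ρ)/ρ.
h = 144.6 km × (2850 − 2750)/2750 = 5.26 km.

5.26 km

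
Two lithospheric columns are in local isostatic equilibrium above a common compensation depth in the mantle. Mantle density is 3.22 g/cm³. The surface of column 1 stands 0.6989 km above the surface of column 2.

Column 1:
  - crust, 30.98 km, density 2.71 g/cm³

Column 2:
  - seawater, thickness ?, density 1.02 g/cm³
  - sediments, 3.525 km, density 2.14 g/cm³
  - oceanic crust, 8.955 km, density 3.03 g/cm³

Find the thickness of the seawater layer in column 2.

3.65 km

Take the compensation level at the base of the deeper column (depth z_c below the surface of column 1) and equate Σ ρ_i t_i down to z_c; mantle fills any gap and the z_c terms cancel.
Column 1: 30.98×2.71 + (z_c − 30.98)×3.22
Column 2: 0.6989×0 + x×1.02 + 3.525×2.14 + 8.955×3.03 + (z_c − 0.6989 − 12.48 − x)×3.22
The z_c×3.22 term appears on both sides and cancels. Collect the known terms of each column as K = Σ(ρt)_known − 3.22 × (depth of known layers): K_1 = 83.9558 − 3.22×30.98 = −15.7998; K_2 = 34.67715 − 3.22×(0.6989 + 12.48) = −7.758908.
Balance: K_1 = K_2 − x×(3.22 − 1.02), so x = (K_2 − K_1)/(3.22 − 1.02) = 8.04089/2.2 = 3.65 km.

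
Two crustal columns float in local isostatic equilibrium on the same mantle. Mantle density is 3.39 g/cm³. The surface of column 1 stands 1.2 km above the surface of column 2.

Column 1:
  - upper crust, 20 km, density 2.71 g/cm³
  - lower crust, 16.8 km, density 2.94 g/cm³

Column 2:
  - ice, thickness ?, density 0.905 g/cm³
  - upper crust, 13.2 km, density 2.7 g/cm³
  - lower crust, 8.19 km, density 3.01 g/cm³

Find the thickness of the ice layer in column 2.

1.96 km

Take the compensation level at the base of the deeper column (depth z_c below the surface of column 1) and equate Σ ρ_i t_i down to z_c; mantle fills any gap and the z_c terms cancel.
Column 1: 20×2.71 + 16.8×2.94 + (z_c − 36.8)×3.39
Column 2: 1.2×0 + x×0.905 + 13.2×2.7 + 8.19×3.01 + (z_c − 1.2 − 21.39 − x)×3.39
The z_c×3.39 term appears on both sides and cancels. Collect the known terms of each column as K = Σ(ρt)_known − 3.39 × (depth of known layers): K_1 = 103.592 − 3.39×36.8 = −21.16; K_2 = 60.2919 − 3.39×(1.2 + 21.39) = −16.2882.
Balance: K_1 = K_2 − x×(3.39 − 0.905), so x = (K_2 − K_1)/(3.39 − 0.905) = 4.8718/2.485 = 1.96 km.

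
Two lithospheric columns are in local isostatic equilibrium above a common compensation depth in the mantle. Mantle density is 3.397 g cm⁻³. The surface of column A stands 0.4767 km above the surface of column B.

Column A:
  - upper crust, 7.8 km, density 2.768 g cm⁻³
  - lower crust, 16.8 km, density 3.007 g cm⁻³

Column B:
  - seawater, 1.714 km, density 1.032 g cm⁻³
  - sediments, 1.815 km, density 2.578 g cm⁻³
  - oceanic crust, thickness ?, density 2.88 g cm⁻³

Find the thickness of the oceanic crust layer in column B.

Take the compensation level at the base of the deeper column (depth z_c below the surface of column A) and equate Σ ρ_i t_i down to z_c; mantle fills any gap and the z_c terms cancel.
Column A: 7.8×2.768 + 16.8×3.007 + (z_c − 24.6)×3.397
Column B: 0.4767×0 + 1.714×1.032 + 1.815×2.578 + x×2.88 + (z_c − 0.4767 − 3.529 − x)×3.397
The z_c×3.397 term appears on both sides and cancels. Collect the known terms of each column as K = Σ(ρt)_known − 3.397 × (depth of known layers): K_A = 72.108 − 3.397×24.6 = −11.4582; K_B = 6.447918 − 3.397×(0.4767 + 3.529) = −7.1594449.
Balance: K_A = K_B − x×(3.397 − 2.88), so x = (K_B − K_A)/(3.397 − 2.88) = 4.29876/0.517 = 8.31 km.

8.31 km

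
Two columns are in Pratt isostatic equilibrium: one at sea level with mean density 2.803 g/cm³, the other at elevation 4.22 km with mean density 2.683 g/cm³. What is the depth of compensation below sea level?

ρ_ref D = ρ (D + h) → D (ρ_ref − ρ) = ρ h.
D = ρ h/(ρ_ref − ρ) = 2.683 × 4.22 km/(2.803 − 2.683) = 94.4 km.

94.4 km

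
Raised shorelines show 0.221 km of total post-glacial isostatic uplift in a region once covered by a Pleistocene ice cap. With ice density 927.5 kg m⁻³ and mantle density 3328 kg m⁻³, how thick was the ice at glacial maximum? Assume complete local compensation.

0.793 km

u = t ρ_ice/ρ_m → t = u ρ_m/ρ_ice = 0.221 km × 3328/927.5 = 0.793 km.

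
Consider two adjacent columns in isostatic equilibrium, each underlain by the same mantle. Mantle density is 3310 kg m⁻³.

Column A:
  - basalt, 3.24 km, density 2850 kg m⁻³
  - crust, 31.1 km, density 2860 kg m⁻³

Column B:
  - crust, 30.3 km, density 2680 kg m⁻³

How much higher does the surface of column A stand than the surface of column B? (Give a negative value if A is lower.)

−1.09 km

For any compensation level in the mantle, the mantle terms cancel and isostasy reduces to e = (Σt_A − Σt_B) − (Σ(ρt)_A − Σ(ρt)_B) / ρ_m.
Σt_A = 34.34 km; Σt_B = 30.3 km; Σ(ρt)_A = 98180; Σ(ρt)_B = 81204 (in km·kg m⁻³).
e = (34.34 − 30.3) − (98180 − 81204) / 3310 = −1.09 km.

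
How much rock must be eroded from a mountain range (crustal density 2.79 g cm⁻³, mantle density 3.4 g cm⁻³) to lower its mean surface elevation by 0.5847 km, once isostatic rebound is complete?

Net drop Δ = e − u = e − e ρ_c/ρ_m = e (ρ_m − ρ_c)/ρ_m.
e = Δ ρ_m/(ρ_m − ρ_c) = 0.5847 km × 3.4/0.61 = 3.26 km.

3.26 km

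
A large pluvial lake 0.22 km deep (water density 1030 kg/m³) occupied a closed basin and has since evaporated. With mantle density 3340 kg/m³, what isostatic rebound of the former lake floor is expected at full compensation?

u = d ρ_w/ρ_m = 0.22 km × 1030/3340 = 0.0678 km.

0.0678 km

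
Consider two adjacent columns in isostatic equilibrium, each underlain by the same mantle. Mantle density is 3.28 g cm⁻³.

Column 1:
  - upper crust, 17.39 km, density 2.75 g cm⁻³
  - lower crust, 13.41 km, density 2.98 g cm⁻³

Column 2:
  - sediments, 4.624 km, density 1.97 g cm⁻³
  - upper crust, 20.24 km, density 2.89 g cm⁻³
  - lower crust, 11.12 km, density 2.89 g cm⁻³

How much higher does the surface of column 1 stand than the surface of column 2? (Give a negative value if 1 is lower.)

For any compensation level in the mantle, the mantle terms cancel and isostasy reduces to e = (Σt_1 − Σt_2) − (Σ(ρt)_1 − Σ(ρt)_2) / ρ_m.
Σt_1 = 30.8 km; Σt_2 = 35.984 km; Σ(ρt)_1 = 87.7843; Σ(ρt)_2 = 99.73968 (in km·g cm⁻³).
e = (30.8 − 35.984) − (87.7843 − 99.73968) / 3.28 = −1.54 km.

−1.54 km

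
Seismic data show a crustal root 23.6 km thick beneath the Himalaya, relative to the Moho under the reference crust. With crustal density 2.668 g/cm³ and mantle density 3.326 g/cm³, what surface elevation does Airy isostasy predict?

Equating mass per unit area of the two columns: ρ_c h = (ρ_m − ρ_c) r.
h = r (ρ_m − ρ_c) / ρ_c = 23.6 km × (3.326 − 2.668) / 2.668 = 5.82 km.

5.82 km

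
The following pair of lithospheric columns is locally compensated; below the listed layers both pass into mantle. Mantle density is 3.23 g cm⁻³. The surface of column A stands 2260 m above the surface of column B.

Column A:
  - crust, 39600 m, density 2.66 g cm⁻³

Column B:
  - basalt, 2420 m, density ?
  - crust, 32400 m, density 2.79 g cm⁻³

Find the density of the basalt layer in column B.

Take the compensation level at the base of the deeper column (depth z_c below the surface of column A) and equate Σ ρ_i t_i down to z_c; mantle fills any gap and the z_c terms cancel.
Column A: 39600×2.66 + (z_c − 39600)×3.23
Column B: 2260×0 + 2420×ρ + 32400×2.79 + (z_c − 2260 − 34820)×3.23
The z_c×3.23 term appears on both sides and cancels. Collect the known terms of each column as K = Σ(ρt)_known − 3.23 × (depth of known layers): K_A = 105336 − 3.23×39600 = −22572; K_B = 90396 − 3.23×(2260 + 34820) = −29372.4.
Balance: K_A = K_B + 2420×ρ, so ρ = (K_A − K_B)/2420 = 6800.4/2420 = 2.81 g cm⁻³.

2.81 g cm⁻³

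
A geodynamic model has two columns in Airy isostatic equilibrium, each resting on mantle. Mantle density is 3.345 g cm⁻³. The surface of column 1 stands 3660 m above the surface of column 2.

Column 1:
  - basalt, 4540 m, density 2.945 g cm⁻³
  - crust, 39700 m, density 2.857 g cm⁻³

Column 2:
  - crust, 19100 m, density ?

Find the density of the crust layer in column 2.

Take the compensation level at the base of the deeper column (depth z_c below the surface of column 1) and equate Σ ρ_i t_i down to z_c; mantle fills any gap and the z_c terms cancel.
Column 1: 4540×2.945 + 39700×2.857 + (z_c − 44240)×3.345
Column 2: 3660×0 + 19100×ρ + (z_c − 3660 − 19100)×3.345
The z_c×3.345 term appears on both sides and cancels. Collect the known terms of each column as K = Σ(ρt)_known − 3.345 × (depth of known layers): K_1 = 126793.2 − 3.345×44240 = −21189.6; K_2 = 0 − 3.345×(3660 + 19100) = −76132.2.
Balance: K_1 = K_2 + 19100×ρ, so ρ = (K_1 − K_2)/19100 = 54942.6/19100 = 2.88 g cm⁻³.

2.88 g cm⁻³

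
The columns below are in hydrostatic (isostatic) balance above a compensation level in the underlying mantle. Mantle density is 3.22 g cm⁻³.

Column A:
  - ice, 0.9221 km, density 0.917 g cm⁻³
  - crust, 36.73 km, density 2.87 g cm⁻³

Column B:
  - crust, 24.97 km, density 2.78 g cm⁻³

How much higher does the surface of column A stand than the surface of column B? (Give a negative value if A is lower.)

For any compensation level in the mantle, the mantle terms cancel and isostasy reduces to e = (Σt_A − Σt_B) − (Σ(ρt)_A − Σ(ρt)_B) / ρ_m.
Σt_A = 37.6521 km; Σt_B = 24.97 km; Σ(ρt)_A = 106.260666; Σ(ρt)_B = 69.4166 (in km·g cm⁻³).
e = (37.6521 − 24.97) − (106.260666 − 69.4166) / 3.22 = 1.24 km.

1.24 km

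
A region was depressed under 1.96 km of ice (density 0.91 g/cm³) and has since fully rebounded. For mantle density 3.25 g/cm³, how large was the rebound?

Removing the load lets mantle flow back in; uplift u satisfies ρ_ice t = ρ_m u.
u = t ρ_ice/ρ_m = 1.96 km × 0.91/3.25 = 0.549 km.

0.549 km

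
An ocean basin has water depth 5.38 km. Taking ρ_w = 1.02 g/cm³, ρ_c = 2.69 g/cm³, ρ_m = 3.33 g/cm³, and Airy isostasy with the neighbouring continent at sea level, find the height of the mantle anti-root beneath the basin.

Balancing pressure at the compensation depth: replacing crust with seawater at the top is compensated by replacing crust with mantle at the base: d (ρ_c − ρ_w) = a (ρ_m − ρ_c).
a = d (ρ_c − ρ_w)/(ρ_m − ρ_c) = 5.38 km × 1.67/0.64 = 14 km.

14 km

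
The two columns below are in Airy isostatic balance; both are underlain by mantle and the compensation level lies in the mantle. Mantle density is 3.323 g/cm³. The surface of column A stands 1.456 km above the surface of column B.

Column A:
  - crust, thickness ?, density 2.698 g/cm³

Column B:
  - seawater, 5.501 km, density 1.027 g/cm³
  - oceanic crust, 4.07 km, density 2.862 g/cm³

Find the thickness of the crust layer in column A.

Take the compensation level at the base of the deeper column (depth z_c below the surface of column A) and equate Σ ρ_i t_i down to z_c; mantle fills any gap and the z_c terms cancel.
Column A: x×2.698 + (z_c − 0 − x)×3.323
Column B: 1.456×0 + 5.501×1.027 + 4.07×2.862 + (z_c − 1.456 − 9.571)×3.323
The z_c×3.323 term appears on both sides and cancels. Collect the known terms of each column as K = Σ(ρt)_known − 3.323 × (depth of known layers): K_A = 0 − 3.323×0 = 0; K_B = 17.297867 − 3.323×(1.456 + 9.571) = −19.344854.
Balance: K_A − x×(3.323 − 2.698) = K_B, so x = (K_A − K_B)/(3.323 − 2.698) = 19.3449/0.625 = 31 km.

31 km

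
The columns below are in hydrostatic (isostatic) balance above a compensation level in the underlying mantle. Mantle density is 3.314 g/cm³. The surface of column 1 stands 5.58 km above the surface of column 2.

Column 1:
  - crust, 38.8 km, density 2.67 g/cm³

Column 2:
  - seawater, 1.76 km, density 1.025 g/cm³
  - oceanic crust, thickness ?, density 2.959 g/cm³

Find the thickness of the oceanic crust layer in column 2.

Take the compensation level at the base of the deeper column (depth z_c below the surface of column 1) and equate Σ ρ_i t_i down to z_c; mantle fills any gap and the z_c terms cancel.
Column 1: 38.8×2.67 + (z_c − 38.8)×3.314
Column 2: 5.58×0 + 1.76×1.025 + x×2.959 + (z_c − 5.58 − 1.76 − x)×3.314
The z_c×3.314 term appears on both sides and cancels. Collect the known terms of each column as K = Σ(ρt)_known − 3.314 × (depth of known layers): K_1 = 103.596 − 3.314×38.8 = −24.9872; K_2 = 1.804 − 3.314×(5.58 + 1.76) = −22.52076.
Balance: K_1 = K_2 − x×(3.314 − 2.959), so x = (K_2 − K_1)/(3.314 − 2.959) = 2.46644/0.355 = 6.95 km.

6.95 km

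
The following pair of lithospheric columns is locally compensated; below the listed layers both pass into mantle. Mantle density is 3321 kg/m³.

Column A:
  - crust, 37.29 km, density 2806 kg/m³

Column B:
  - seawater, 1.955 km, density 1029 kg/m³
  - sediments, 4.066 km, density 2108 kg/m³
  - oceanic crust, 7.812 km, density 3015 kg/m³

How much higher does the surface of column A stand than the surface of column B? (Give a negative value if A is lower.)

For any compensation level in the mantle, the mantle terms cancel and isostasy reduces to e = (Σt_A − Σt_B) − (Σ(ρt)_A − Σ(ρt)_B) / ρ_m.
Σt_A = 37.29 km; Σt_B = 13.833 km; Σ(ρt)_A = 104635.74; Σ(ρt)_B = 34136.003 (in km·kg/m³).
e = (37.29 − 13.833) − (104635.74 − 34136.003) / 3321 = 2.23 km.

2.23 km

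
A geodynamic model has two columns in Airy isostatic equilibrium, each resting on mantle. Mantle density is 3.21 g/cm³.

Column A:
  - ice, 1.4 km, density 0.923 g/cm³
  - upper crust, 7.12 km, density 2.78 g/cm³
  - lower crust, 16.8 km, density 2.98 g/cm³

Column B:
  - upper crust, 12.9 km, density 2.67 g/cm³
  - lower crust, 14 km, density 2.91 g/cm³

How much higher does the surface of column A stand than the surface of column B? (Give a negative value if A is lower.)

−0.324 km

For any compensation level in the mantle, the mantle terms cancel and isostasy reduces to e = (Σt_A − Σt_B) − (Σ(ρt)_A − Σ(ρt)_B) / ρ_m.
Σt_A = 25.32 km; Σt_B = 26.9 km; Σ(ρt)_A = 71.1498; Σ(ρt)_B = 75.183 (in km·g/cm³).
e = (25.32 − 26.9) − (71.1498 − 75.183) / 3.21 = −0.324 km.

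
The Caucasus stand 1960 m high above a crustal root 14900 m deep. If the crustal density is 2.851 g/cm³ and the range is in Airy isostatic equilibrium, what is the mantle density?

Airy balance: ρ_c h = (ρ_m − ρ_c) r → ρ_m = ρ_c (1 + h/r).
ρ_m = 2.851 × (1 + 1960 m/14900 m) = 3.23 g/cm³.

3.23 g/cm³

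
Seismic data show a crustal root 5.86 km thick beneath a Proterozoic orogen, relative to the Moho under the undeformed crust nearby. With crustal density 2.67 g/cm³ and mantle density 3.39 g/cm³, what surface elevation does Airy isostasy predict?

1.58 km

Equating mass per unit area of the two columns: ρ_c h = (ρ_m − ρ_c) r.
h = r (ρ_m − ρ_c) / ρ_c = 5.86 km × (3.39 − 2.67) / 2.67 = 1.58 km.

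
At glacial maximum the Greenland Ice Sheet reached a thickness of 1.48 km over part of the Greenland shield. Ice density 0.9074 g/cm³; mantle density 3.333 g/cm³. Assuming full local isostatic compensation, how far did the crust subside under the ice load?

0.403 km

By Archimedes' principle applied to the lithosphere: the ice load ρ_ice t is balanced by mantle displaced below, ρ_m s.
s = t ρ_ice / ρ_m = 1.48 km × 0.9074/3.333 = 0.403 km.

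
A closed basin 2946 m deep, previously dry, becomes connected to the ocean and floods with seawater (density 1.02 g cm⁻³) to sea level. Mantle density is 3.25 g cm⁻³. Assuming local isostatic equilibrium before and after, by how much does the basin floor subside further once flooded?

1350 m

After flooding the water column is d + s deep. Its weight must equal the weight of mantle displaced by the extra subsidence s: (d + s) ρ_w = s ρ_m.
s = d ρ_w / (ρ_m − ρ_w) = 2946 m × 1.02/(3.25 − 1.02) = 1350 m.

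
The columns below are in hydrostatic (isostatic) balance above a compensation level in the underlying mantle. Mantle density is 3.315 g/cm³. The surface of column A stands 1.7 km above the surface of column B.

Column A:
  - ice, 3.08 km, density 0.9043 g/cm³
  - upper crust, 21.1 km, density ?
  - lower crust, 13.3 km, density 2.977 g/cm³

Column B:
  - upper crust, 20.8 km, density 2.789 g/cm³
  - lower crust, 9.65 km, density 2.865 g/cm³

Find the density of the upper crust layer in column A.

2.89 g/cm³

Take the compensation level at the base of the deeper column (depth z_c below the surface of column A) and equate Σ ρ_i t_i down to z_c; mantle fills any gap and the z_c terms cancel.
Column A: 3.08×0.9043 + 21.1×ρ + 13.3×2.977 + (z_c − 37.48)×3.315
Column B: 1.7×0 + 20.8×2.789 + 9.65×2.865 + (z_c − 1.7 − 30.45)×3.315
The z_c×3.315 term appears on both sides and cancels. Collect the known terms of each column as K = Σ(ρt)_known − 3.315 × (depth of known layers): K_A = 42.379344 − 3.315×37.48 = −81.866856; K_B = 85.65845 − 3.315×(1.7 + 30.45) = −20.9188.
Balance: K_A + 21.1×ρ = K_B, so ρ = (K_B − K_A)/21.1 = 60.9481/21.1 = 2.89 g/cm³.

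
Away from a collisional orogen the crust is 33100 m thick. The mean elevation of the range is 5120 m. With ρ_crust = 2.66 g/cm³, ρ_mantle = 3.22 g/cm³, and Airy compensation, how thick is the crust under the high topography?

62500 m

Root depth r = h ρ_c / (ρ_m − ρ_c) = 5120 m × 2.66 / 0.56 = 24320 m.
Total thickness = T + h + r = 33100 m + 5120 m + 24320 m = 62500 m.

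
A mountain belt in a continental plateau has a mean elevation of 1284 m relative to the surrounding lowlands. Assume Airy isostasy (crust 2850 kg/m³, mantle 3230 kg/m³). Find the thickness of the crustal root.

Isostatic balance requires: the weight of the topography is balanced by the buoyancy of the root, ρ_c h = (ρ_m − ρ_c) r.
r = h · ρ_c / (ρ_m − ρ_c) = 1284 m × 2850 / (3230 − 2850) = 9630 m.

9630 m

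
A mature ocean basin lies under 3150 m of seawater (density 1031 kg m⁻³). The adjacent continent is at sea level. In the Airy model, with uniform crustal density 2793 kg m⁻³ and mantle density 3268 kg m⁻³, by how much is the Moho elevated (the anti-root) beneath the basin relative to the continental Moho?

Equating mass per unit area of the two columns: replacing crust with seawater at the top is compensated by replacing crust with mantle at the base: d (ρ_c − ρ_w) = a (ρ_m − ρ_c).
a = d (ρ_c − ρ_w)/(ρ_m − ρ_c) = 3150 m × 1762/475 = 11700 m.

11700 m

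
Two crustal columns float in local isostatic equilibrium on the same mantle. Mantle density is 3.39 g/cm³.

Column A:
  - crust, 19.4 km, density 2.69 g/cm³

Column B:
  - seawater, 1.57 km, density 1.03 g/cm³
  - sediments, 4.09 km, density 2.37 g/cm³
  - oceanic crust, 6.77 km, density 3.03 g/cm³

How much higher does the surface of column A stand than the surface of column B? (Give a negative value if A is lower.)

For any compensation level in the mantle, the mantle terms cancel and isostasy reduces to e = (Σt_A − Σt_B) − (Σ(ρt)_A − Σ(ρt)_B) / ρ_m.
Σt_A = 19.4 km; Σt_B = 12.43 km; Σ(ρt)_A = 52.186; Σ(ρt)_B = 31.8235 (in km·g/cm³).
e = (19.4 − 12.43) − (52.186 − 31.8235) / 3.39 = 0.963 km.

0.963 km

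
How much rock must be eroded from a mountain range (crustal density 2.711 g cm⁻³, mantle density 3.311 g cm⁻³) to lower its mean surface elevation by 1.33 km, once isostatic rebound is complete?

7.34 km

Net drop Δ = e − u = e − e ρ_c/ρ_m = e (ρ_m − ρ_c)/ρ_m.
e = Δ ρ_m/(ρ_m − ρ_c) = 1.33 km × 3.311/0.6 = 7.34 km.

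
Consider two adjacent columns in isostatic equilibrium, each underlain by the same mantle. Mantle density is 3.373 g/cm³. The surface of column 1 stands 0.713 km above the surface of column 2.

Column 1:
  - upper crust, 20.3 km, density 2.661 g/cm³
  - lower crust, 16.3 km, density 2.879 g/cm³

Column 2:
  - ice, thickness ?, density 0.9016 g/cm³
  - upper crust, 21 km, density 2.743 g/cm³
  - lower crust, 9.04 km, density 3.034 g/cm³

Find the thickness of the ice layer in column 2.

1.54 km

Take the compensation level at the base of the deeper column (depth z_c below the surface of column 1) and equate Σ ρ_i t_i down to z_c; mantle fills any gap and the z_c terms cancel.
Column 1: 20.3×2.661 + 16.3×2.879 + (z_c − 36.6)×3.373
Column 2: 0.713×0 + x×0.9016 + 21×2.743 + 9.04×3.034 + (z_c − 0.713 − 30.04 − x)×3.373
The z_c×3.373 term appears on both sides and cancels. Collect the known terms of each column as K = Σ(ρt)_known − 3.373 × (depth of known layers): K_1 = 100.946 − 3.373×36.6 = −22.5058; K_2 = 85.03036 − 3.373×(0.713 + 30.04) = −18.699509.
Balance: K_1 = K_2 − x×(3.373 − 0.9016), so x = (K_2 − K_1)/(3.373 − 0.9016) = 3.80629/2.4714 = 1.54 km.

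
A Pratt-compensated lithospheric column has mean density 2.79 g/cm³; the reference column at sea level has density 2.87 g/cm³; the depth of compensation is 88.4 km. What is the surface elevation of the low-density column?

ρ_ref D = ρ (D + h) → h = D (ρ_ref − ρ)/ρ.
h = 88.4 km × (2.87 − 2.79)/2.79 = 2.53 km.

2.53 km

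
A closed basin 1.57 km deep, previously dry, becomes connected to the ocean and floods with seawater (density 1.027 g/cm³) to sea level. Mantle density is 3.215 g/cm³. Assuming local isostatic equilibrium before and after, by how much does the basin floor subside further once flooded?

0.737 km

After flooding the water column is d + s deep. Its weight must equal the weight of mantle displaced by the extra subsidence s: (d + s) ρ_w = s ρ_m.
s = d ρ_w / (ρ_m − ρ_w) = 1.57 km × 1.027/(3.215 − 1.027) = 0.737 km.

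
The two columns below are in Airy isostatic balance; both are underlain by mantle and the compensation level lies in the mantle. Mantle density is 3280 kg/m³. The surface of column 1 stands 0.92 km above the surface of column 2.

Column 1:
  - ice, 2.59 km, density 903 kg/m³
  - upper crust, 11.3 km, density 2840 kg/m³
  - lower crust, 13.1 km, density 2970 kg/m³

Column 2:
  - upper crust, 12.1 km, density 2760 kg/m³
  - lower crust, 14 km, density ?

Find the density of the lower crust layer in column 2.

2860 kg/m³

Take the compensation level at the base of the deeper column (depth z_c below the surface of column 1) and equate Σ ρ_i t_i down to z_c; mantle fills any gap and the z_c terms cancel.
Column 1: 2.59×903 + 11.3×2840 + 13.1×2970 + (z_c − 26.99)×3280
Column 2: 0.92×0 + 12.1×2760 + 14×ρ + (z_c − 0.92 − 26.1)×3280
The z_c×3280 term appears on both sides and cancels. Collect the known terms of each column as K = Σ(ρt)_known − 3280 × (depth of known layers): K_1 = 73337.77 − 3280×26.99 = −15189.43; K_2 = 33396 − 3280×(0.92 + 26.1) = −55229.6.
Balance: K_1 = K_2 + 14×ρ, so ρ = (K_1 − K_2)/14 = 40040.2/14 = 2860 kg/m³.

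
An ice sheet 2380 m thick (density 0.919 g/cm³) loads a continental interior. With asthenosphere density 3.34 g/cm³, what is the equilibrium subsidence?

655 m

In Airy isostatic equilibrium: the ice load ρ_ice t is balanced by mantle displaced below, ρ_m s.
s = t ρ_ice / ρ_m = 2380 m × 0.919/3.34 = 655 m.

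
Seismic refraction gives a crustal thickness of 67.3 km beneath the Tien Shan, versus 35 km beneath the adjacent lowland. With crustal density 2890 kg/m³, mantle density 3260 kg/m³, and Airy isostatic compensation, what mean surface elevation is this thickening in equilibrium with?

3.67 km

Excess crust Δ = 67.3 km − 35 km = 32.3 km, split between elevation h and root r with h + r = Δ.
Airy balance ρ_c h = (ρ_m − ρ_c) r gives r = h ρ_c/(ρ_m − ρ_c), so h (1 + ρ_c/(ρ_m − ρ_c)) = Δ, i.e. h = Δ (ρ_m − ρ_c)/ρ_m.
h = 32.3 km × 370/3260 = 3.67 km.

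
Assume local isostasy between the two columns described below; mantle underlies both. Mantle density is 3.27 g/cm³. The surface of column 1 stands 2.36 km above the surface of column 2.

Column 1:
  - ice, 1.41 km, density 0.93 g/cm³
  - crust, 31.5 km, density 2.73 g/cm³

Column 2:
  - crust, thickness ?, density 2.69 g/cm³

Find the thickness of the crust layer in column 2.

21.7 km

Take the compensation level at the base of the deeper column (depth z_c below the surface of column 1) and equate Σ ρ_i t_i down to z_c; mantle fills any gap and the z_c terms cancel.
Column 1: 1.41×0.93 + 31.5×2.73 + (z_c − 32.91)×3.27
Column 2: 2.36×0 + x×2.69 + (z_c − 2.36 − 0 − x)×3.27
The z_c×3.27 term appears on both sides and cancels. Collect the known terms of each column as K = Σ(ρt)_known − 3.27 × (depth of known layers): K_1 = 87.3063 − 3.27×32.91 = −20.3094; K_2 = 0 − 3.27×(2.36 + 0) = −7.7172.
Balance: K_1 = K_2 − x×(3.27 − 2.69), so x = (K_2 − K_1)/(3.27 − 2.69) = 12.5922/0.58 = 21.7 km.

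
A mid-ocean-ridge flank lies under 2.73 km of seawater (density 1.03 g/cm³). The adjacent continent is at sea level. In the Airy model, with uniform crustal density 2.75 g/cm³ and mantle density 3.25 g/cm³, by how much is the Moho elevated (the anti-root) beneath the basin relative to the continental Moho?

9.39 km

Equating mass per unit area of the two columns: replacing crust with seawater at the top is compensated by replacing crust with mantle at the base: d (ρ_c − ρ_w) = a (ρ_m − ρ_c).
a = d (ρ_c − ρ_w)/(ρ_m − ρ_c) = 2.73 km × 1.72/0.5 = 9.39 km.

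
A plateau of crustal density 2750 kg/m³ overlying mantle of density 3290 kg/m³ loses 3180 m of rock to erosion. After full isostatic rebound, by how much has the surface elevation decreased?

Rebound u = e ρ_c/ρ_m = 3180 m × 2750/3290 = 2658 m.
Net surface drop = e − u = 3180 m − 2658 m = e (ρ_m − ρ_c)/ρ_m = 522 m.

522 m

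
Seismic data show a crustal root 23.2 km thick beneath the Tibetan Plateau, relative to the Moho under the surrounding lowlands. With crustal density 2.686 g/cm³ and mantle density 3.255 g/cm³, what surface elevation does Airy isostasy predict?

4.91 km

Isostatic balance requires: ρ_c h = (ρ_m − ρ_c) r.
h = r (ρ_m − ρ_c) / ρ_c = 23.2 km × (3.255 − 2.686) / 2.686 = 4.91 km.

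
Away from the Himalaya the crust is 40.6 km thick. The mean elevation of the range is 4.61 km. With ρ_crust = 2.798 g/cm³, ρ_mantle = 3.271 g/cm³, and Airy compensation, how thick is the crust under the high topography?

72.5 km

Root depth r = h ρ_c / (ρ_m − ρ_c) = 4.61 km × 2.798 / 0.473 = 27.27 km.
Total thickness = T + h + r = 40.6 km + 4.61 km + 27.27 km = 72.5 km.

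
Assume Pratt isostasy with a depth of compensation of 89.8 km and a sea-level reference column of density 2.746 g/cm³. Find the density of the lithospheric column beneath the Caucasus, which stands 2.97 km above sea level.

2.66 g/cm³

Pratt balance: ρ_ref D = ρ (D + h).
ρ = ρ_ref D/(D + h) = 2.746 × 89.8 km/(89.8 km + 2.97 km) = 2.66 g/cm³.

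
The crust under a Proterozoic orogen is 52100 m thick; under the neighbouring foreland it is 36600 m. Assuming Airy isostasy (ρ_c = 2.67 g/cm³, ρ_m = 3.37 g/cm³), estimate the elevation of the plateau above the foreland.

Excess crust Δ = 52100 m − 36600 m = 15500 m, split between elevation h and root r with h + r = Δ.
Airy balance ρ_c h = (ρ_m − ρ_c) r gives r = h ρ_c/(ρ_m − ρ_c), so h (1 + ρ_c/(ρ_m − ρ_c)) = Δ, i.e. h = Δ (ρ_m − ρ_c)/ρ_m.
h = 15500 m × 0.7/3.37 = 3220 m.

3220 m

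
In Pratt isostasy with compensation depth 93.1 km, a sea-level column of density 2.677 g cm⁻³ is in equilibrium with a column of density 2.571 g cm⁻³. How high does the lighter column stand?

3.84 km

ρ_ref D = ρ (D + h) → h = D (ρ_ref − ρ)/ρ.
h = 93.1 km × (2.677 − 2.571)/2.571 = 3.84 km.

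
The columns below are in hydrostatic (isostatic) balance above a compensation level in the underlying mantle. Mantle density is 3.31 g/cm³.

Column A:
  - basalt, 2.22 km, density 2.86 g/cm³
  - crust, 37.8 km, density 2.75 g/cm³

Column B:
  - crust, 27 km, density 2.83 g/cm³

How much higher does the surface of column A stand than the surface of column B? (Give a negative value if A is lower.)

For any compensation level in the mantle, the mantle terms cancel and isostasy reduces to e = (Σt_A − Σt_B) − (Σ(ρt)_A − Σ(ρt)_B) / ρ_m.
Σt_A = 40.02 km; Σt_B = 27 km; Σ(ρt)_A = 110.2992; Σ(ρt)_B = 76.41 (in km·g/cm³).
e = (40.02 − 27) − (110.2992 − 76.41) / 3.31 = 2.78 km.

2.78 km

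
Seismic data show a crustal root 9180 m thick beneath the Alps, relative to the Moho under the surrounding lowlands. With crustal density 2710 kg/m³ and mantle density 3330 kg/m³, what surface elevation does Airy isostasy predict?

By Archimedes' principle applied to the lithosphere: ρ_c h = (ρ_m − ρ_c) r.
h = r (ρ_m − ρ_c) / ρ_c = 9180 m × (3330 − 2710) / 2710 = 2100 m.

2100 m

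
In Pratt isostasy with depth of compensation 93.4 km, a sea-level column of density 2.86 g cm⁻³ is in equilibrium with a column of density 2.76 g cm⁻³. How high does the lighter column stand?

ρ_ref D = ρ (D + h) → h = D (ρ_ref − ρ)/ρ.
h = 93.4 km × (2.86 − 2.76)/2.76 = 3.38 km.

3.38 km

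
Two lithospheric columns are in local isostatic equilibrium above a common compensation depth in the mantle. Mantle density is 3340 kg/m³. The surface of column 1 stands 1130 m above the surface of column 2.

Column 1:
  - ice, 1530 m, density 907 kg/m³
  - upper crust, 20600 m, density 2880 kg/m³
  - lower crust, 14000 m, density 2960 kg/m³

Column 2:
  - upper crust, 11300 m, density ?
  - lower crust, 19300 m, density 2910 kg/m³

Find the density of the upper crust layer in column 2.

Take the compensation level at the base of the deeper column (depth z_c below the surface of column 1) and equate Σ ρ_i t_i down to z_c; mantle fills any gap and the z_c terms cancel.
Column 1: 1530×907 + 20600×2880 + 14000×2960 + (z_c − 36130)×3340
Column 2: 1130×0 + 11300×ρ + 19300×2910 + (z_c − 1130 − 30600)×3340
The z_c×3340 term appears on both sides and cancels. Collect the known terms of each column as K = Σ(ρt)_known − 3340 × (depth of known layers): K_1 = 102155710 − 3340×36130 = −18518490; K_2 = 56163000 − 3340×(1130 + 30600) = −49815200.
Balance: K_1 = K_2 + 11300×ρ, so ρ = (K_1 − K_2)/11300 = 31296700/11300 = 2770 kg/m³.

2770 kg/m³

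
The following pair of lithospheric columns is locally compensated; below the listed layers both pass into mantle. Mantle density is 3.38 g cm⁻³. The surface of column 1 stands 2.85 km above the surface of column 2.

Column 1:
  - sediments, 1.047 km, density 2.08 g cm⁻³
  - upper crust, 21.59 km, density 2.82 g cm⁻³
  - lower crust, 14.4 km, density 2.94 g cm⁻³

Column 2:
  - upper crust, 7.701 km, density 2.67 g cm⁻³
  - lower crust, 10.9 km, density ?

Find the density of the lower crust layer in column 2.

2.95 g cm⁻³

Take the compensation level at the base of the deeper column (depth z_c below the surface of column 1) and equate Σ ρ_i t_i down to z_c; mantle fills any gap and the z_c terms cancel.
Column 1: 1.047×2.08 + 21.59×2.82 + 14.4×2.94 + (z_c − 37.037)×3.38
Column 2: 2.85×0 + 7.701×2.67 + 10.9×ρ + (z_c − 2.85 − 18.601)×3.38
The z_c×3.38 term appears on both sides and cancels. Collect the known terms of each column as K = Σ(ρt)_known − 3.38 × (depth of known layers): K_1 = 105.39756 − 3.38×37.037 = −19.7875; K_2 = 20.56167 − 3.38×(2.85 + 18.601) = −51.94271.
Balance: K_1 = K_2 + 10.9×ρ, so ρ = (K_1 − K_2)/10.9 = 32.1552/10.9 = 2.95 g cm⁻³.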